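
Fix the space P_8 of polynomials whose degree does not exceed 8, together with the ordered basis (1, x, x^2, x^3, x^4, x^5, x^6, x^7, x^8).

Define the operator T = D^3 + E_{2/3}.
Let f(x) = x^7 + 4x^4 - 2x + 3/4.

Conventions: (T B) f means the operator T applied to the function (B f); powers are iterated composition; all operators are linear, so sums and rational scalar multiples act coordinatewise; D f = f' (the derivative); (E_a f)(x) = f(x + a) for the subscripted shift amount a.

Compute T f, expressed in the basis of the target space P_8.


D f = 7x^6 + 16x^3 - 2
D D f = 42x^5 + 48x^2
D D D f = 210x^4 + 96x
E_{2/3} f = x^7 + (14/3)x^6 + (28/3)x^5 + (388/27)x^4 + (1424/81)x^3 + (1088/81)x^2 + (2446/729)x + 2321/8748
(D^3 + E_{2/3}) f = x^7 + (14/3)x^6 + (28/3)x^5 + (6058/27)x^4 + (1424/81)x^3 + (1088/81)x^2 + (72430/729)x + 2321/8748

g(x) = x^7 + (14/3)x^6 + (28/3)x^5 + (6058/27)x^4 + (1424/81)x^3 + (1088/81)x^2 + (72430/729)x + 2321/8748


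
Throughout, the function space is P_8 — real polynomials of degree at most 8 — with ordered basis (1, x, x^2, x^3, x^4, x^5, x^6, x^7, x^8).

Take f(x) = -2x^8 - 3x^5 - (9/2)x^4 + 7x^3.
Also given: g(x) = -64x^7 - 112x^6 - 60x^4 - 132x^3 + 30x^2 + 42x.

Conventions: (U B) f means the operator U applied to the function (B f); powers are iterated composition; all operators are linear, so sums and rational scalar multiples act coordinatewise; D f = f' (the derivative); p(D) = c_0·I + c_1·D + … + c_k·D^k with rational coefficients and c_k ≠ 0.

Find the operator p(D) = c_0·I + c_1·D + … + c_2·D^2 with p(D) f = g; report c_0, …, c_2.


D^0 f = -2x^8 - 3x^5 - (9/2)x^4 + 7x^3
D^1 f = -16x^7 - 15x^4 - 18x^3 + 21x^2
D^2 f = -112x^6 - 60x^3 - 54x^2 + 42x
matching coefficients of g against c_0 f + c_1 Df + … from the top degree down determines the c_i
solution: c_0 = 0, c_1 = 4, c_2 = 1

p(D) = 4·D + D^2, i.e. c_0 = 0, c_1 = 4, c_2 = 1


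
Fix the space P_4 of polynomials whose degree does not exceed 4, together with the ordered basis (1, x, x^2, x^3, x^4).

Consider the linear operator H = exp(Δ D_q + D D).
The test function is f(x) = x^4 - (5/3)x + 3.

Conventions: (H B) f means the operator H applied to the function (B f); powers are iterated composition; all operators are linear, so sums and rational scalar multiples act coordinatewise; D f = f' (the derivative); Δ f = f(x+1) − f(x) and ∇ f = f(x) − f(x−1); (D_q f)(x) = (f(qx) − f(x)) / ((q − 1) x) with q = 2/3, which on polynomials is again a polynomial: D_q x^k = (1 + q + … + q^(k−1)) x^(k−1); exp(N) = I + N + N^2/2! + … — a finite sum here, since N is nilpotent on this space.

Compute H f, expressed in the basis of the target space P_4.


g(x) = x^4 + (173/9)x^2 + (50/9)x + 2195/54

order-1 term: (173/9)x^2 + (65/9)x + 65/27
order-2 term: 1903/54
the series for exp(Δ D_q + D D) f terminates at order 2
exp(Δ D_q + D D) f = x^4 + (173/9)x^2 + (50/9)x + 2195/54


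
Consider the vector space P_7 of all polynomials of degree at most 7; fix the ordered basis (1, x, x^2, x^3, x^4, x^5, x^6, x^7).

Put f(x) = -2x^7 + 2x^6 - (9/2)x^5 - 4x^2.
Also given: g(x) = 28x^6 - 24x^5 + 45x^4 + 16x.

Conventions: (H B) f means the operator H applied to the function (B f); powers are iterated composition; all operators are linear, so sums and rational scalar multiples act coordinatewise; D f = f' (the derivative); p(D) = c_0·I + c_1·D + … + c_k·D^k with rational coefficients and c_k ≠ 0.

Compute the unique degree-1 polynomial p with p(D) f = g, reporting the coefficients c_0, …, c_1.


D^0 f = -2x^7 + 2x^6 - (9/2)x^5 - 4x^2
D^1 f = -14x^6 + 12x^5 - (45/2)x^4 - 8x
matching coefficients of g against c_0 f + c_1 Df + … from the top degree down determines the c_i
solution: c_0 = 0, c_1 = -2

c_0 = 0, c_1 = -2


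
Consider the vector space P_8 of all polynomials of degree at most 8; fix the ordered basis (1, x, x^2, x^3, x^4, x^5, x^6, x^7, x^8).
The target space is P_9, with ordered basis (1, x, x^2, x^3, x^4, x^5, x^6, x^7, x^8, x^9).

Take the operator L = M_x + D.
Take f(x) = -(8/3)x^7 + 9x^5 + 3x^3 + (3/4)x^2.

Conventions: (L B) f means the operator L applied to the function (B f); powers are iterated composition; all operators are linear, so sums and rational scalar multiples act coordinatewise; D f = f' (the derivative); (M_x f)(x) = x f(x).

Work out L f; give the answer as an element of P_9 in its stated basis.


the result is g(x) = -(8/3)x^8 - (29/3)x^6 + 48x^4 + (3/4)x^3 + 9x^2 + (3/2)x

M_x f = -(8/3)x^8 + 9x^6 + 3x^4 + (3/4)x^3
D f = -(56/3)x^6 + 45x^4 + 9x^2 + (3/2)x
(M_x + D) f = -(8/3)x^8 - (29/3)x^6 + 48x^4 + (3/4)x^3 + 9x^2 + (3/2)x


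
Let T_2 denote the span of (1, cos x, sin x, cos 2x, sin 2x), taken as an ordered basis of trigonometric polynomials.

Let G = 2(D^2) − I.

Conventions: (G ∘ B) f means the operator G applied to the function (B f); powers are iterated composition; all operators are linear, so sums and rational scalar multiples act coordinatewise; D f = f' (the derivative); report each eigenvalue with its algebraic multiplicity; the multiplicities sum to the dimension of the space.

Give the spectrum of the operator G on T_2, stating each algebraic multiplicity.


λ = -9 (multiplicity 2), λ = -3 (multiplicity 2), λ = -1 (multiplicity 1)

image of 1: -1
image of cos x: -3cos x
image of sin x: -3sin x
image of cos 2x: -9cos 2x
image of sin 2x: -9sin 2x
the matrix is diagonal; its diagonal is (-1, -3, -3, -9, -9)
for a triangular matrix the eigenvalues are the diagonal entries, with algebraic multiplicity their repetition count


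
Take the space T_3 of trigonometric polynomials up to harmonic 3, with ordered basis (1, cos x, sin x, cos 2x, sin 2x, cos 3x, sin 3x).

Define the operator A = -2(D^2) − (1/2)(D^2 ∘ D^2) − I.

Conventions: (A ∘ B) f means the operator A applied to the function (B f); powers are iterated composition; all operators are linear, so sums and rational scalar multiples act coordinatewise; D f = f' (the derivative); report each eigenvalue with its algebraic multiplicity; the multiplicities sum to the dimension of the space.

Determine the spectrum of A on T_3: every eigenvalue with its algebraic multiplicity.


λ = -47/2 (multiplicity 2), λ = -1 (multiplicity 3), λ = 1/2 (multiplicity 2)

image of 1: -1
image of cos x: (1/2)cos x
image of sin x: (1/2)sin x
image of cos 2x: -cos 2x
image of sin 2x: -sin 2x
image of cos 3x: -(47/2)cos 3x
image of sin 3x: -(47/2)sin 3x
the matrix is diagonal; its diagonal is (-1, 1/2, 1/2, -1, -1, -47/2, -47/2)
for a triangular matrix the eigenvalues are the diagonal entries, with algebraic multiplicity their repetition count


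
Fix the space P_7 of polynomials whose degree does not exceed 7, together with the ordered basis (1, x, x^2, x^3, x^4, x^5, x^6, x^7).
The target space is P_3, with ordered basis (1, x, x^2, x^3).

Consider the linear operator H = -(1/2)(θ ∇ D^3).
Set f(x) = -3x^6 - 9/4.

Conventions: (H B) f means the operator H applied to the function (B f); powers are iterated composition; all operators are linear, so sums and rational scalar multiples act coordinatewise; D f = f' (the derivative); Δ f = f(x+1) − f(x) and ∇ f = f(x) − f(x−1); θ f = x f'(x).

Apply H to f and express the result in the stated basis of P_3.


the image equals g(x) = 1080x^2 - 540x

D f = -18x^5
D D f = -90x^4
D D D f = -360x^3
∇ D^3 f = -1080x^2 + 1080x - 360
θ ∇ D^3 f = -2160x^2 + 1080x
(-(1/2)(θ ∇ D^3)) f = 1080x^2 - 540x


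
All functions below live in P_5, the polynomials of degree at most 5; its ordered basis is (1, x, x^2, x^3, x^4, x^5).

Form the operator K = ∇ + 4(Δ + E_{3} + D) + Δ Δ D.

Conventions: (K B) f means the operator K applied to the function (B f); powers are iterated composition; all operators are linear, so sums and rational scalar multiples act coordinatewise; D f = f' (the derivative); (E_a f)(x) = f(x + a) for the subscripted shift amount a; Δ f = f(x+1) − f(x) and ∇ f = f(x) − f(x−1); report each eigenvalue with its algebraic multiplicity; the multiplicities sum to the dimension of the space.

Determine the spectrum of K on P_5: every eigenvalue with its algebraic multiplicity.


λ = 4 (multiplicity 6)

image of 1: 4
image of x: 4x + 21
image of x^2: 4x^2 + 42x + 39
image of x^3: 4x^3 + 63x^2 + 117x + 119
image of x^4: 4x^4 + 84x^3 + 234x^2 + 476x + 351
image of x^5: 4x^5 + 105x^4 + 390x^3 + 1190x^2 + 1755x + 1047
the matrix is upper triangular; its diagonal is (4, 4, 4, 4, 4, 4)
for a triangular matrix the eigenvalues are the diagonal entries, with algebraic multiplicity their repetition count


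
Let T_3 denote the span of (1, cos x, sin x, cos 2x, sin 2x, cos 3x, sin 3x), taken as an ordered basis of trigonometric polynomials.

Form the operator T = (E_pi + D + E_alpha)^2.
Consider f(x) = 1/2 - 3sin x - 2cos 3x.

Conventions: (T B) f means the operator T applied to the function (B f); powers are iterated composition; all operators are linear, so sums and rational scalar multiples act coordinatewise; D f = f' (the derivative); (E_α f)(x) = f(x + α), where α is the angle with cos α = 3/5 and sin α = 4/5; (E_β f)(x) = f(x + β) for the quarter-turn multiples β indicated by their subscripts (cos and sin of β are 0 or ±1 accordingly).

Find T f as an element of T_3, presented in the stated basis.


the image equals g(x) = 2 + (108/25)cos x + (231/25)sin x + (233994/15625)cos 3x - (405592/15625)sin 3x

E_pi f = 1/2 + 3sin x + 2cos 3x
D f = -3cos x + 6sin 3x
E_alpha f = 1/2 - (12/5)cos x - (9/5)sin x + (234/125)cos 3x + (88/125)sin 3x
(E_pi + D + E_alpha) f = 1 - (27/5)cos x + (6/5)sin x + (484/125)cos 3x + (838/125)sin 3x
E_pi (E_pi + D + E_alpha) f = 1 + (27/5)cos x - (6/5)sin x - (484/125)cos 3x - (838/125)sin 3x
D (E_pi + D + E_alpha) f = (6/5)cos x + (27/5)sin x + (2514/125)cos 3x - (1452/125)sin 3x
E_alpha (E_pi + D + E_alpha) f = 1 - (57/25)cos x + (126/25)sin x - (19756/15625)cos 3x - (119342/15625)sin 3x
(E_pi + D + E_alpha) (E_pi + D + E_alpha) f = 2 + (108/25)cos x + (231/25)sin x + (233994/15625)cos 3x - (405592/15625)sin 3x


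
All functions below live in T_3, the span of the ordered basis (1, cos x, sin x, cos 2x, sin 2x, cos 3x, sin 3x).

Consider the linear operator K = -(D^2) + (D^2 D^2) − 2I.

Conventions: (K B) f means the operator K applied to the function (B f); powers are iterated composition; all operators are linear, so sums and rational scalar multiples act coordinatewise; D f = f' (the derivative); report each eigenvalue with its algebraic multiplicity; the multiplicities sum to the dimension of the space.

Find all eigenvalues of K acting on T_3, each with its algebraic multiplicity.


λ = -2 (multiplicity 1), λ = 0 (multiplicity 2), λ = 18 (multiplicity 2), λ = 88 (multiplicity 2)

image of 1: -2
image of cos x: 0
image of sin x: 0
image of cos 2x: 18cos 2x
image of sin 2x: 18sin 2x
image of cos 3x: 88cos 3x
image of sin 3x: 88sin 3x
the matrix is diagonal; its diagonal is (-2, 0, 0, 18, 18, 88, 88)
for a triangular matrix the eigenvalues are the diagonal entries, with algebraic multiplicity their repetition count


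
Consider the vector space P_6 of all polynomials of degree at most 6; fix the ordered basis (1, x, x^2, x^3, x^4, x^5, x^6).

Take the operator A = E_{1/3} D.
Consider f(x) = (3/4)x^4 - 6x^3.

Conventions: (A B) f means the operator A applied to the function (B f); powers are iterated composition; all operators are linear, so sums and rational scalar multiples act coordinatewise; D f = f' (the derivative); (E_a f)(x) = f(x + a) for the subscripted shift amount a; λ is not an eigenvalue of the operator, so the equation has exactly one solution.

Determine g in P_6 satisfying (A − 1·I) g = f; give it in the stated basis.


g(x) = -(3/4)x^4 + 3x^3 + 6x^2 + 17x + 197/9

write g with unknown coordinates in the stated basis and equate coefficients in (A − 1·I) g = f
solving from the highest basis element down gives g = -(3/4)x^4 + 3x^3 + 6x^2 + 17x + 197/9
check: A g = -3x^3 + 6x^2 + 17x + 197/9
so A g − 1·g = (3/4)x^4 - 6x^3 = f ✓


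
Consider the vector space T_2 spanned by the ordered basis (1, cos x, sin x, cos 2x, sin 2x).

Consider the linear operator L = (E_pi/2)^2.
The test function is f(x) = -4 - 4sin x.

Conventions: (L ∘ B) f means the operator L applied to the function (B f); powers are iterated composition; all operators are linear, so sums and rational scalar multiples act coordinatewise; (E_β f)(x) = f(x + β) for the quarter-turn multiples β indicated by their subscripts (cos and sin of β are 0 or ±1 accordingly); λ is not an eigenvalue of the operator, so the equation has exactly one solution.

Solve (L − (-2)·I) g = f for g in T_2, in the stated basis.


the image equals g(x) = -4/3 - 4sin x

write g with unknown coordinates in the stated basis and equate coefficients in (L − (-2)·I) g = f
solving from the highest basis element down gives g = -4/3 - 4sin x
check: L g = -4/3 + 4sin x
so L g − (-2)·g = -4 - 4sin x = f ✓


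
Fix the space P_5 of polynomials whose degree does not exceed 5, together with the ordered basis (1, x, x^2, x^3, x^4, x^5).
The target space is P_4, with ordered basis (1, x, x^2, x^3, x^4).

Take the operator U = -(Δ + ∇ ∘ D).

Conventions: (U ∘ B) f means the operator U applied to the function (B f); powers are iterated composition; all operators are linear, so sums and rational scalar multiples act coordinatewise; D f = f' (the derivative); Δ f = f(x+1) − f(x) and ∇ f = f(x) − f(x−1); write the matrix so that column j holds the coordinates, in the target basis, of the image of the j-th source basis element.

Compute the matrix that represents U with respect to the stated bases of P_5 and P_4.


image of 1: 0
image of x: -1
image of x^2: -2x - 3
image of x^3: -3x^2 - 9x + 2
image of x^4: -4x^3 - 18x^2 + 8x - 5
image of x^5: -5x^4 - 30x^3 + 20x^2 - 25x + 4
each image's coordinates form column j of the matrix

the matrix is [[0, -1, -3, 2, -5, 4]; [0, 0, -2, -9, 8, -25]; [0, 0, 0, -3, -18, 20]; [0, 0, 0, 0, -4, -30]; [0, 0, 0, 0, 0, -5]] (rows listed top to bottom)


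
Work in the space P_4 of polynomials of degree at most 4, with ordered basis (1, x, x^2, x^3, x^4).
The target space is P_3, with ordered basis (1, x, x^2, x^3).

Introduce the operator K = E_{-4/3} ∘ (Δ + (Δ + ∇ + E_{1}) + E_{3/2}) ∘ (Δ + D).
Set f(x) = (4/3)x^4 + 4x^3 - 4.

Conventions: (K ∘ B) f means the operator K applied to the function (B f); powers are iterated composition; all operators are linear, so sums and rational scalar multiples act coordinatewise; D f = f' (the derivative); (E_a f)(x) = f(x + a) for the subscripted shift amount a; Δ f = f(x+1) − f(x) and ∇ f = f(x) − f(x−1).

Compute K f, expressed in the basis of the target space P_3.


g(x) = (64/3)x^3 + (464/3)x^2 - (32/9)x - 10/81

Δ f = (16/3)x^3 + 20x^2 + (52/3)x + 16/3
D f = (16/3)x^3 + 12x^2
(Δ + D) f = (32/3)x^3 + 32x^2 + (52/3)x + 16/3
Δ (Δ + D) f = 32x^2 + 96x + 60
Δ (Δ + D) f = 32x^2 + 96x + 60
∇ (Δ + D) f = 32x^2 + 32x - 4
E_{1} (Δ + D) f = (32/3)x^3 + 64x^2 + (340/3)x + 196/3
(Δ + ∇ + E_{1}) (Δ + D) f = (32/3)x^3 + 128x^2 + (724/3)x + 364/3
E_{3/2} (Δ + D) f = (32/3)x^3 + 80x^2 + (556/3)x + 418/3
(Δ + (Δ + ∇ + E_{1}) + E_{3/2}) (Δ + D) f = (64/3)x^3 + 240x^2 + (1568/3)x + 962/3
E_{-4/3} (Δ + (Δ + ∇ + E_{1}) + E_{3/2}) (Δ + D) f = (64/3)x^3 + (464/3)x^2 - (32/9)x - 10/81


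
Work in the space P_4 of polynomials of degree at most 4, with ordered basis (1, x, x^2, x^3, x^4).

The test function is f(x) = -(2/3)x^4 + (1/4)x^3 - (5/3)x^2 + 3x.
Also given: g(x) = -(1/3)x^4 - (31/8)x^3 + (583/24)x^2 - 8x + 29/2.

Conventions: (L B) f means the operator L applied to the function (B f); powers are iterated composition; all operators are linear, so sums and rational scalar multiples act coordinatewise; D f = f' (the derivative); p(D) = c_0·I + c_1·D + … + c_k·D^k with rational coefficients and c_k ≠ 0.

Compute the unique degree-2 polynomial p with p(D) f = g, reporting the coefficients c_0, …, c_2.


c_0 = 1/2, c_1 = 3/2, c_2 = -3

D^0 f = -(2/3)x^4 + (1/4)x^3 - (5/3)x^2 + 3x
D^1 f = -(8/3)x^3 + (3/4)x^2 - (10/3)x + 3
D^2 f = -8x^2 + (3/2)x - 10/3
matching coefficients of g against c_0 f + c_1 Df + … from the top degree down determines the c_i
solution: c_0 = 1/2, c_1 = 3/2, c_2 = -3


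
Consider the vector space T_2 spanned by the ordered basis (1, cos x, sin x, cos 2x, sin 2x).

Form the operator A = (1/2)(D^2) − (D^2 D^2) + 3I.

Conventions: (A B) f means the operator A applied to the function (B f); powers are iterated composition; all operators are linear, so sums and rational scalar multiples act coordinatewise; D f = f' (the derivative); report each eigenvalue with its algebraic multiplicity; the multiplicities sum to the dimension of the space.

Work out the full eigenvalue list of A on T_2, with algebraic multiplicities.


image of 1: 3
image of cos x: (3/2)cos x
image of sin x: (3/2)sin x
image of cos 2x: -15cos 2x
image of sin 2x: -15sin 2x
the matrix is diagonal; its diagonal is (3, 3/2, 3/2, -15, -15)
for a triangular matrix the eigenvalues are the diagonal entries, with algebraic multiplicity their repetition count

λ = -15 (multiplicity 2), λ = 3/2 (multiplicity 2), λ = 3 (multiplicity 1)


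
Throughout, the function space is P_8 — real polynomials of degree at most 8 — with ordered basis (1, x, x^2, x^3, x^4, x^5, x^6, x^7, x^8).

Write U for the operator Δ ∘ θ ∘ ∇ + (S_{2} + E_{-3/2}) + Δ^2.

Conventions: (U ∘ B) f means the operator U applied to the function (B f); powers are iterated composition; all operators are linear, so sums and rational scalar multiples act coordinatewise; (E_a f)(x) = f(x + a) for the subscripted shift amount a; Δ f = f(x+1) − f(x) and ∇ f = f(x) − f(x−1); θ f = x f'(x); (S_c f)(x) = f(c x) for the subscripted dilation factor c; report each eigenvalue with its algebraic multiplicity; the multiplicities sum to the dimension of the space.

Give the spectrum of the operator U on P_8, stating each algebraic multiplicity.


λ = 2 (multiplicity 1), λ = 3 (multiplicity 1), λ = 5 (multiplicity 1), λ = 9 (multiplicity 1), λ = 17 (multiplicity 1), λ = 33 (multiplicity 1), λ = 65 (multiplicity 1), λ = 129 (multiplicity 1), λ = 257 (multiplicity 1)

image of 1: 2
image of x: 3x - 3/2
image of x^2: 5x^2 - 3x + 25/4
image of x^3: 9x^3 - (9/2)x^2 + (99/4)x + 45/8
image of x^4: 17x^4 - 6x^3 + (123/2)x^2 + (45/2)x + 369/16
image of x^5: 33x^5 - (15/2)x^4 + (245/2)x^3 + (225/4)x^2 + (2005/16)x + 877/32
image of x^6: 65x^6 - 9x^5 + (855/4)x^4 + (225/2)x^3 + (6495/16)x^2 + (2631/16)x + 5081/64
image of x^7: 129x^7 - (21/2)x^6 + (1365/4)x^5 + (1575/8)x^4 + (16275/16)x^3 + (18417/32)x^2 + (36463/64)x + 14837/128
image of x^8: 257x^8 - 12x^7 + 511x^6 + 315x^5 + (17395/8)x^4 + (6139/4)x^3 + (37359/16)x^2 + (14837/16)x + 73633/256
the matrix is upper triangular; its diagonal is (2, 3, 5, 9, 17, 33, 65, 129, 257)
for a triangular matrix the eigenvalues are the diagonal entries, with algebraic multiplicity their repetition count


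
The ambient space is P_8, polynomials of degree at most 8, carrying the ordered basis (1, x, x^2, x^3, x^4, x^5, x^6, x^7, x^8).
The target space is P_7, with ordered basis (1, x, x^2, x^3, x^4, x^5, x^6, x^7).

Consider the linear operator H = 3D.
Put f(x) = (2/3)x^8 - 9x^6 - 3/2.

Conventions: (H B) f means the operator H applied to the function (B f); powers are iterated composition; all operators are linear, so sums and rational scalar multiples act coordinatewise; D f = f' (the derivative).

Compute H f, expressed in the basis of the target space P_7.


D f = (16/3)x^7 - 54x^5
(3D) f = 16x^7 - 162x^5

the image equals g(x) = 16x^7 - 162x^5


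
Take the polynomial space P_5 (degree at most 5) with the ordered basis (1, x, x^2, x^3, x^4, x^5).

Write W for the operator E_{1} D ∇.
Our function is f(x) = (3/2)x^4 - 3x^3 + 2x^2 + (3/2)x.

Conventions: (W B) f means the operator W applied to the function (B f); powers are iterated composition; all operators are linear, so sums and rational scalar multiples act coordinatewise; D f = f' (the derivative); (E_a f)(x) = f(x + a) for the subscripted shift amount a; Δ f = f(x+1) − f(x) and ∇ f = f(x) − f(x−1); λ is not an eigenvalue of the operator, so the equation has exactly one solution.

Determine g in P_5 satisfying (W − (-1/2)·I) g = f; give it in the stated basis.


g(x) = 3x^4 - 6x^3 - 68x^2 + 3x + 284

write g with unknown coordinates in the stated basis and equate coefficients in (W − (-1/2)·I) g = f
solving from the highest basis element down gives g = 3x^4 - 6x^3 - 68x^2 + 3x + 284
check: W g = 36x^2 - 142
so W g − (-1/2)·g = (3/2)x^4 - 3x^3 + 2x^2 + (3/2)x = f ✓


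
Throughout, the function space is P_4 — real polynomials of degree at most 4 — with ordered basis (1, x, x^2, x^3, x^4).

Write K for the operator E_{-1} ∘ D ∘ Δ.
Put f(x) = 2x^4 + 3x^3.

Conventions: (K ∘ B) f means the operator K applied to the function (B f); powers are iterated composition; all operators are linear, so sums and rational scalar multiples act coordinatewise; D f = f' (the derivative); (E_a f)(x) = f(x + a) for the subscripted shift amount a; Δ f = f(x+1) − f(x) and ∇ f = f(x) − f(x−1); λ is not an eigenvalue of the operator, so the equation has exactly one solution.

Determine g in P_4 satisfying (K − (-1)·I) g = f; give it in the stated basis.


g(x) = 2x^4 + 3x^3 - 24x^2 + 6x + 49

write g with unknown coordinates in the stated basis and equate coefficients in (K − (-1)·I) g = f
solving from the highest basis element down gives g = 2x^4 + 3x^3 - 24x^2 + 6x + 49
check: K g = 24x^2 - 6x - 49
so K g − (-1)·g = 2x^4 + 3x^3 = f ✓


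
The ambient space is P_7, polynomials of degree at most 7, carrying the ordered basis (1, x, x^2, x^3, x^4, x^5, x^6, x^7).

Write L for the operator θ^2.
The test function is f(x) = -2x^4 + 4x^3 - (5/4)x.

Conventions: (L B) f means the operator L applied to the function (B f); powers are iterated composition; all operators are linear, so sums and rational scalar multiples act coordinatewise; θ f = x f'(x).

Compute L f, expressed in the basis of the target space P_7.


θ f = -8x^4 + 12x^3 - (5/4)x
θ θ f = -32x^4 + 36x^3 - (5/4)x

g(x) = -32x^4 + 36x^3 - (5/4)x


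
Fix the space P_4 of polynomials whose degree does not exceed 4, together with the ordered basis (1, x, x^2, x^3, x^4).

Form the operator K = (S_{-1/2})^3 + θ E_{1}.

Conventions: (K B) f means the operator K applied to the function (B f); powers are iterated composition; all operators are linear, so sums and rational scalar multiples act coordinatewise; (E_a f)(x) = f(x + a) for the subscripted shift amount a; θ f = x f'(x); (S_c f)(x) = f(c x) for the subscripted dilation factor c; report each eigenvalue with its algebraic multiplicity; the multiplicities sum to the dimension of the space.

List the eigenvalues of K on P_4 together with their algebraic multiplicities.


image of 1: 1
image of x: (7/8)x
image of x^2: (129/64)x^2 + 2x
image of x^3: (1535/512)x^3 + 6x^2 + 3x
image of x^4: (16385/4096)x^4 + 12x^3 + 12x^2 + 4x
the matrix is upper triangular; its diagonal is (1, 7/8, 129/64, 1535/512, 16385/4096)
for a triangular matrix the eigenvalues are the diagonal entries, with algebraic multiplicity their repetition count

λ = 7/8 (multiplicity 1), λ = 1 (multiplicity 1), λ = 129/64 (multiplicity 1), λ = 1535/512 (multiplicity 1), λ = 16385/4096 (multiplicity 1)


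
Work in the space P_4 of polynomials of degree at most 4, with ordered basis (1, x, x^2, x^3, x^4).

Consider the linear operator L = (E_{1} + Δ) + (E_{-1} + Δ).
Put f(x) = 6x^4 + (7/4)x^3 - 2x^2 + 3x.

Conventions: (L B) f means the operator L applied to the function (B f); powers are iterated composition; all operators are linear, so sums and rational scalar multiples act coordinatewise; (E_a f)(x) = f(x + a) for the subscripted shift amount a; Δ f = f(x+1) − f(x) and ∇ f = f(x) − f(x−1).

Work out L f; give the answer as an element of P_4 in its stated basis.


E_{1} f = 6x^4 + (103/4)x^3 + (157/4)x^2 + (113/4)x + 35/4
Δ f = 24x^3 + (165/4)x^2 + (101/4)x + 35/4
(E_{1} + Δ) f = 6x^4 + (199/4)x^3 + (161/2)x^2 + (107/2)x + 35/2
E_{-1} f = 6x^4 - (89/4)x^3 + (115/4)x^2 - (47/4)x - 3/4
Δ f = 24x^3 + (165/4)x^2 + (101/4)x + 35/4
(E_{-1} + Δ) f = 6x^4 + (7/4)x^3 + 70x^2 + (27/2)x + 8
((E_{1} + Δ) + (E_{-1} + Δ)) f = 12x^4 + (103/2)x^3 + (301/2)x^2 + 67x + 51/2

the image equals g(x) = 12x^4 + (103/2)x^3 + (301/2)x^2 + 67x + 51/2


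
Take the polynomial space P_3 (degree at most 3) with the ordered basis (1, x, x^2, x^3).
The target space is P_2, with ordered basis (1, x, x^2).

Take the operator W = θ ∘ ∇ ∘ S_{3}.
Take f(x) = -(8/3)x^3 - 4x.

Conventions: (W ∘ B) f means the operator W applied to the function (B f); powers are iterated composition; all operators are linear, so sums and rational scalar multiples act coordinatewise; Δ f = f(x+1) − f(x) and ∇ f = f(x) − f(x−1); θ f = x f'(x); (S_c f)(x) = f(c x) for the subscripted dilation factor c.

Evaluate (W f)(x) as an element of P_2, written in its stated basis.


the result is g(x) = -432x^2 + 216x

S_{3} f = -72x^3 - 12x
∇ S_{3} f = -216x^2 + 216x - 84
θ ∇ S_{3} f = -432x^2 + 216x


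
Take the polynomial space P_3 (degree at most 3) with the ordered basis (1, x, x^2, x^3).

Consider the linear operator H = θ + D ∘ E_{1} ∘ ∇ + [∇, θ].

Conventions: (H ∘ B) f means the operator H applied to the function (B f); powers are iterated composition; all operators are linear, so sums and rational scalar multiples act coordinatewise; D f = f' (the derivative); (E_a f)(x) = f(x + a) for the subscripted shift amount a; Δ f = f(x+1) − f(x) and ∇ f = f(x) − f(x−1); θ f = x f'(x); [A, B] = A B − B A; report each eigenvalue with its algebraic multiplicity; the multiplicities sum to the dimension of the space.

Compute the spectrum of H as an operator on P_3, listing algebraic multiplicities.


image of 1: 0
image of x: x + 1
image of x^2: 2x^2 + 2x
image of x^3: 3x^3 + 3x^2 + 6
the matrix is upper triangular; its diagonal is (0, 1, 2, 3)
for a triangular matrix the eigenvalues are the diagonal entries, with algebraic multiplicity their repetition count

λ = 0 (multiplicity 1), λ = 1 (multiplicity 1), λ = 2 (multiplicity 1), λ = 3 (multiplicity 1)


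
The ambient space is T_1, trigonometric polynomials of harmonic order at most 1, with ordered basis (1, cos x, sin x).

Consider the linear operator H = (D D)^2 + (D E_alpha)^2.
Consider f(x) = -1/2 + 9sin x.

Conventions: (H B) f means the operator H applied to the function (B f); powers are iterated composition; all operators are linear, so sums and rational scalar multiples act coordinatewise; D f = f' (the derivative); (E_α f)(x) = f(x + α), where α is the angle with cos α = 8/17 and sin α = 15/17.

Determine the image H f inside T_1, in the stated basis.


D f = 9cos x
D D f = -9sin x
D (D D) f = -9cos x
D D (D D) f = 9sin x
E_alpha f = -1/2 + (135/17)cos x + (72/17)sin x
D E_alpha f = (72/17)cos x - (135/17)sin x
E_alpha (D E_alpha) f = -(1449/289)cos x - (2160/289)sin x
D E_alpha (D E_alpha) f = -(2160/289)cos x + (1449/289)sin x
((D D)^2 + (D E_alpha)^2) f = -(2160/289)cos x + (4050/289)sin x

the image equals g(x) = -(2160/289)cos x + (4050/289)sin x


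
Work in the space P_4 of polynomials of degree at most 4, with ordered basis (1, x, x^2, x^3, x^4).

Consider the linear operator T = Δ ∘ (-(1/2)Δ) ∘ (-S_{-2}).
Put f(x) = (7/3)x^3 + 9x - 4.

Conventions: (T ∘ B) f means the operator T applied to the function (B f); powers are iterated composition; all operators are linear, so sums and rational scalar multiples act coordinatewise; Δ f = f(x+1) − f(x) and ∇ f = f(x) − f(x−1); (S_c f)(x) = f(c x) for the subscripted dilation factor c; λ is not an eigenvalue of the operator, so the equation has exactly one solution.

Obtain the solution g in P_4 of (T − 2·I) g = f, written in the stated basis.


write g with unknown coordinates in the stated basis and equate coefficients in (T − 2·I) g = f
solving from the highest basis element down gives g = -(7/6)x^3 + (19/2)x + 16
check: T g = 28x + 28
so T g − 2·g = (7/3)x^3 + 9x - 4 = f ✓

g(x) = -(7/6)x^3 + (19/2)x + 16


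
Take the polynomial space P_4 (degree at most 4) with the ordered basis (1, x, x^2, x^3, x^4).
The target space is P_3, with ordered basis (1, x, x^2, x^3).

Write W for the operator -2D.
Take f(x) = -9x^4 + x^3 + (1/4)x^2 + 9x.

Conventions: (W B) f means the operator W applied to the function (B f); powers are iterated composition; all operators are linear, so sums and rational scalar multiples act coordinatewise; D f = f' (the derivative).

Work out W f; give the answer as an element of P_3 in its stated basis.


the image equals g(x) = 72x^3 - 6x^2 - x - 18

D f = -36x^3 + 3x^2 + (1/2)x + 9
(-2D) f = 72x^3 - 6x^2 - x - 18


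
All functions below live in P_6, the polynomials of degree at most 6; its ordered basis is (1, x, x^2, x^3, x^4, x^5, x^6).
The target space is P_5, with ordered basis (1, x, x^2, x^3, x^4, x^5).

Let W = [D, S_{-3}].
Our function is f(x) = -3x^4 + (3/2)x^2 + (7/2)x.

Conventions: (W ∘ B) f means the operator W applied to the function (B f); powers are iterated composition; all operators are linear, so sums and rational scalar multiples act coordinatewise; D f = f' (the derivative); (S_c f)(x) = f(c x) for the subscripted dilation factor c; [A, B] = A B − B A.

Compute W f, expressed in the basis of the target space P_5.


the result is g(x) = -1296x^3 + 36x - 14

S_{-3} f = -243x^4 + (27/2)x^2 - (21/2)x
D S_{-3} f = -972x^3 + 27x - 21/2
D f = -12x^3 + 3x + 7/2
S_{-3} D f = 324x^3 - 9x + 7/2
[D, S_{-3}] f = -1296x^3 + 36x - 14


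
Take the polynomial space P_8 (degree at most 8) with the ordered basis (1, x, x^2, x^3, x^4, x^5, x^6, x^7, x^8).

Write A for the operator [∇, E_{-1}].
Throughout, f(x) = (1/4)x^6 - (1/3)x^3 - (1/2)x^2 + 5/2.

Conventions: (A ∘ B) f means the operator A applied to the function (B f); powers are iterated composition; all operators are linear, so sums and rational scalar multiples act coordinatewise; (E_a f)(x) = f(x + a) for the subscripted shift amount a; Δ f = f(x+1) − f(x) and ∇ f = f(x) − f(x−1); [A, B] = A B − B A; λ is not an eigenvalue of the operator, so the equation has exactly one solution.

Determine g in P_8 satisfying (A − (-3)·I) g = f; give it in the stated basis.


the result is g(x) = (1/12)x^6 - (1/9)x^3 - (1/6)x^2 + 5/6

write g with unknown coordinates in the stated basis and equate coefficients in (A − (-3)·I) g = f
solving from the highest basis element down gives g = (1/12)x^6 - (1/9)x^3 - (1/6)x^2 + 5/6
check: A g = 0
so A g − (-3)·g = (1/4)x^6 - (1/3)x^3 - (1/2)x^2 + 5/2 = f ✓


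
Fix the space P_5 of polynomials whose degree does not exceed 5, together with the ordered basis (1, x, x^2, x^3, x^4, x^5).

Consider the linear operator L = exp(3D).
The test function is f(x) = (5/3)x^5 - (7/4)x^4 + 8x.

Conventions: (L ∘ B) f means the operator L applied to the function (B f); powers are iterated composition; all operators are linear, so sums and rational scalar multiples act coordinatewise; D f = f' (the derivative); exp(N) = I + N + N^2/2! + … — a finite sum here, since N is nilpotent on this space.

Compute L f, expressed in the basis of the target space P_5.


the image equals g(x) = (5/3)x^5 + (93/4)x^4 + 129x^3 + (711/2)x^2 + 494x + 1149/4

order-1 term: 25x^4 - 21x^3 + 24
order-2 term: 150x^3 - (189/2)x^2
order-3 term: 450x^2 - 189x
order-4 term: 675x - 567/4
order-5 term: 405
the series for exp(3D) f terminates at order 5
exp(3D) f = (5/3)x^5 + (93/4)x^4 + 129x^3 + (711/2)x^2 + 494x + 1149/4


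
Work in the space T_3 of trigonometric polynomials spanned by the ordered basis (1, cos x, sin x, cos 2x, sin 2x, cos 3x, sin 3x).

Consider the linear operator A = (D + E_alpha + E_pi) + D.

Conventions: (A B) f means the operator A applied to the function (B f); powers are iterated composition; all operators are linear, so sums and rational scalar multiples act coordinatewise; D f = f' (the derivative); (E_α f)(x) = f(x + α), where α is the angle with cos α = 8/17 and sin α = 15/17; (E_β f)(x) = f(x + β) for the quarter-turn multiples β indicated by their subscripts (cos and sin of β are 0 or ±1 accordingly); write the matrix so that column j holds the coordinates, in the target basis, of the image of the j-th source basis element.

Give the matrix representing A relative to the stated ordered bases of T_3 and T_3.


the matrix is [[2, 0, 0, 0, 0, 0, 0]; [0, -9/17, 49/17, 0, 0, 0, 0]; [0, -49/17, -9/17, 0, 0, 0, 0]; [0, 0, 0, 128/289, 1396/289, 0, 0]; [0, 0, 0, -1396/289, 128/289, 0, 0]; [0, 0, 0, 0, 0, -9801/4913, 28983/4913]; [0, 0, 0, 0, 0, -28983/4913, -9801/4913]] (rows listed top to bottom)

image of 1: 2
image of cos x: -(9/17)cos x - (49/17)sin x
image of sin x: (49/17)cos x - (9/17)sin x
image of cos 2x: (128/289)cos 2x - (1396/289)sin 2x
image of sin 2x: (1396/289)cos 2x + (128/289)sin 2x
image of cos 3x: -(9801/4913)cos 3x - (28983/4913)sin 3x
image of sin 3x: (28983/4913)cos 3x - (9801/4913)sin 3x
each image's coordinates form column j of the matrix


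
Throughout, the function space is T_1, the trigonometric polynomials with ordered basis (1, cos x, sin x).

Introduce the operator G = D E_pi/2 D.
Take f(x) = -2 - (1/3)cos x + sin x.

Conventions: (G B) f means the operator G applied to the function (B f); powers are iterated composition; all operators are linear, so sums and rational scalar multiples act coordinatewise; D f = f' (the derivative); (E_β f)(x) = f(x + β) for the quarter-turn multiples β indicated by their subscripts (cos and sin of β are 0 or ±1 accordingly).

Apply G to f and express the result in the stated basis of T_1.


D f = cos x + (1/3)sin x
E_pi/2 D f = (1/3)cos x - sin x
D E_pi/2 D f = -cos x - (1/3)sin x

the result is g(x) = -cos x - (1/3)sin x


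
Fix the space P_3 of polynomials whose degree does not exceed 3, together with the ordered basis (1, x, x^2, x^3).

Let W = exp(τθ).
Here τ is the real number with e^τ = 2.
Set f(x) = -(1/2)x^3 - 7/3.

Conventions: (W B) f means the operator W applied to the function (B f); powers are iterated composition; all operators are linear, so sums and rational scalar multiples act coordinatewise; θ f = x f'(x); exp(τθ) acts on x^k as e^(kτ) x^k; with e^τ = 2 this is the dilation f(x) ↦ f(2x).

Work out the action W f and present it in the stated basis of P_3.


exp(τθ) x^k = e^(kτ) x^k; with e^τ = 2 this sends x^k to 2^k x^k
x^3 ↦ 8 x^3
applying this coordinatewise to f: exp(τθ) f = -4x^3 - 7/3

the result is g(x) = -4x^3 - 7/3


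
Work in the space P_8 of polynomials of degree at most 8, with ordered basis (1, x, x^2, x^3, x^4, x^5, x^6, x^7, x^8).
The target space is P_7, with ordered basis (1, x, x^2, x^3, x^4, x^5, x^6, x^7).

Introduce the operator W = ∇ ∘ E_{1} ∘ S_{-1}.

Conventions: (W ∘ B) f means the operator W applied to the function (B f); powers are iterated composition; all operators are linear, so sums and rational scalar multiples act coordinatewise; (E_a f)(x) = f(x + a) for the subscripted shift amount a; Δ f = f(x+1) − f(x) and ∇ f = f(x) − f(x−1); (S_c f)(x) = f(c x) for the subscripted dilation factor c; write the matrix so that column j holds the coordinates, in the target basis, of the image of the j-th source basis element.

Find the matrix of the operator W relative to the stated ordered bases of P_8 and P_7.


image of 1: 0
image of x: -1
image of x^2: 2x + 1
image of x^3: -3x^2 - 3x - 1
image of x^4: 4x^3 + 6x^2 + 4x + 1
image of x^5: -5x^4 - 10x^3 - 10x^2 - 5x - 1
image of x^6: 6x^5 + 15x^4 + 20x^3 + 15x^2 + 6x + 1
image of x^7: -7x^6 - 21x^5 - 35x^4 - 35x^3 - 21x^2 - 7x - 1
image of x^8: 8x^7 + 28x^6 + 56x^5 + 70x^4 + 56x^3 + 28x^2 + 8x + 1
each image's coordinates form column j of the matrix

the matrix is [[0, -1, 1, -1, 1, -1, 1, -1, 1]; [0, 0, 2, -3, 4, -5, 6, -7, 8]; [0, 0, 0, -3, 6, -10, 15, -21, 28]; [0, 0, 0, 0, 4, -10, 20, -35, 56]; [0, 0, 0, 0, 0, -5, 15, -35, 70]; [0, 0, 0, 0, 0, 0, 6, -21, 56]; [0, 0, 0, 0, 0, 0, 0, -7, 28]; [0, 0, 0, 0, 0, 0, 0, 0, 8]] (rows listed top to bottom)


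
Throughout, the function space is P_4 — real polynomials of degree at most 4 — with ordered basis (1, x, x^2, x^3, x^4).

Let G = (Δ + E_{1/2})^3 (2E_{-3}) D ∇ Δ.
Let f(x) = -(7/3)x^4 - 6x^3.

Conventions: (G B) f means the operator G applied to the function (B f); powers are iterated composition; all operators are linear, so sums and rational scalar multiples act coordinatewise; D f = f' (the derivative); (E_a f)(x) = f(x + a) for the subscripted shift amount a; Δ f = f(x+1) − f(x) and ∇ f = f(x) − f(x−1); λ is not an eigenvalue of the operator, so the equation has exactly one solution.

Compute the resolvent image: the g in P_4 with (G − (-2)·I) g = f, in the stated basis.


write g with unknown coordinates in the stated basis and equate coefficients in (G − (-2)·I) g = f
solving from the highest basis element down gives g = -(7/6)x^4 - 3x^3 + 28x + 60
check: G g = -56x - 120
so G g − (-2)·g = -(7/3)x^4 - 6x^3 = f ✓

the result is g(x) = -(7/6)x^4 - 3x^3 + 28x + 60


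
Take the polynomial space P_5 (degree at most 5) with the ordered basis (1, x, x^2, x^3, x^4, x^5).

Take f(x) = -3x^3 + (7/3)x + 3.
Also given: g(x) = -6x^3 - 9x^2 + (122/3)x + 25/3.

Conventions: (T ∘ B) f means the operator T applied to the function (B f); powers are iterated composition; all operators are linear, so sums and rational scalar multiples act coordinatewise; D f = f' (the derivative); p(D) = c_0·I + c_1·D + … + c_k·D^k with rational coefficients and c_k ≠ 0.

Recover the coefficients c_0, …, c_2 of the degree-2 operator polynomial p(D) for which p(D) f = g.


p(D) = 2·I + D − 2·D^2, i.e. c_0 = 2, c_1 = 1, c_2 = -2

D^0 f = -3x^3 + (7/3)x + 3
D^1 f = -9x^2 + 7/3
D^2 f = -18x
matching coefficients of g against c_0 f + c_1 Df + … from the top degree down determines the c_i
solution: c_0 = 2, c_1 = 1, c_2 = -2


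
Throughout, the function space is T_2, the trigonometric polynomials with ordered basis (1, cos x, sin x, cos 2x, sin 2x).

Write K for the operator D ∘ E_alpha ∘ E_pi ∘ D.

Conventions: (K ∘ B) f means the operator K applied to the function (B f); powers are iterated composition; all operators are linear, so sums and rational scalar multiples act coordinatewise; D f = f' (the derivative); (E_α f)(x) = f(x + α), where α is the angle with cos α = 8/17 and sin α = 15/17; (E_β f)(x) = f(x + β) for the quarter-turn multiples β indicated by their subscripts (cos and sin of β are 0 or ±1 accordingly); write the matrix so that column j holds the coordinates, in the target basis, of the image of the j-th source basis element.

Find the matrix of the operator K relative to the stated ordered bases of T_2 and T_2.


image of 1: 0
image of cos x: (8/17)cos x - (15/17)sin x
image of sin x: (15/17)cos x + (8/17)sin x
image of cos 2x: (644/289)cos 2x + (960/289)sin 2x
image of sin 2x: -(960/289)cos 2x + (644/289)sin 2x
each image's coordinates form column j of the matrix

the matrix is [[0, 0, 0, 0, 0]; [0, 8/17, 15/17, 0, 0]; [0, -15/17, 8/17, 0, 0]; [0, 0, 0, 644/289, -960/289]; [0, 0, 0, 960/289, 644/289]] (rows listed top to bottom)


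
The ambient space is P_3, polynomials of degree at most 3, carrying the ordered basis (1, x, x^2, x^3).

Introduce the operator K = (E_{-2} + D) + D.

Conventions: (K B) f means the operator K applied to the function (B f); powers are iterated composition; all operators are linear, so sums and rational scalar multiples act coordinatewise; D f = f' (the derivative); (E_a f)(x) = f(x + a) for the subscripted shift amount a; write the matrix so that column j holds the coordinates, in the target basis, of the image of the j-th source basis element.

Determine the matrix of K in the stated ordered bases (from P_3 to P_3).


the matrix is [[1, 0, 4, -8]; [0, 1, 0, 12]; [0, 0, 1, 0]; [0, 0, 0, 1]] (rows listed top to bottom)

image of 1: 1
image of x: x
image of x^2: x^2 + 4
image of x^3: x^3 + 12x - 8
each image's coordinates form column j of the matrix
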